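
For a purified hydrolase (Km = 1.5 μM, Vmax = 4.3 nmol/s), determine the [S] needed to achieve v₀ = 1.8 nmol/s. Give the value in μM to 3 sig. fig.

1.08 μM

Rearranging v = Vmax[S]/(Km+[S]) gives [S] = Km·v/(Vmax − v).
[S] = 1.5 × 1.8 / (4.3 − 1.8) = 2.700/2.500 = 1.08 μM.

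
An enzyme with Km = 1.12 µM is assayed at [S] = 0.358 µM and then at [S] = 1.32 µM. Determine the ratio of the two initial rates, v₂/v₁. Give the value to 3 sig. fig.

2.23

The fractional saturations are [S]/(Km+[S]) = 0.358/1.478 = 0.2422 and 1.32/2.440 = 0.5410.
v₂/v₁ is just their ratio: 0.5410/0.2422 = 2.23.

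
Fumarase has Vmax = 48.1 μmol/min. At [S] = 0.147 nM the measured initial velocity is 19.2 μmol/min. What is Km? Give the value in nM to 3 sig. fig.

From v = Vmax[S]/(Km+[S]), Km = [S](Vmax − v)/v.
Km = 0.147 × (48.1 − 19.2) / 19.2 = 4.248/19.2 = 0.221 nM.

0.221 nM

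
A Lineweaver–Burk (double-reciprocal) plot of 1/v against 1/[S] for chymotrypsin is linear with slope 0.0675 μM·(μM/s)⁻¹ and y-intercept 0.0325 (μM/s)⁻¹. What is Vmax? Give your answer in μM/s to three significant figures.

30.8 μM/s

The y-intercept of a Lineweaver–Burk plot equals 1/Vmax, so Vmax = 1/0.0325 = 30.8 μM/s.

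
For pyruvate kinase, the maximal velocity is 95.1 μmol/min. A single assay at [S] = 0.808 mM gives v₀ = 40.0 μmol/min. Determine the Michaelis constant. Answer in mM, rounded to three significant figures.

v/Vmax = 40.0/95.1 = 0.4206 = [S]/(Km+[S]).
So Km + [S] = [S]/0.4206 = 1.921 mM, giving Km = 1.921 − 0.808 = 1.11 mM.

1.11 mM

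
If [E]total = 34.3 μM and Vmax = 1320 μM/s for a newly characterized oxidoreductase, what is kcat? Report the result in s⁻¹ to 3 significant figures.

kcat = Vmax/[E]total = 1320 μM/s / 34.3 μM = 38.5 s⁻¹.

38.5 s⁻¹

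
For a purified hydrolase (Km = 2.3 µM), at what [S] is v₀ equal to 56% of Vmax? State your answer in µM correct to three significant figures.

2.93 µM

v/Vmax = [S]/(Km+[S]) = 0.56, so [S] = Km·0.56/(1 − 0.56) = 2.3 × 1.273.
[S] = 2.93 µM.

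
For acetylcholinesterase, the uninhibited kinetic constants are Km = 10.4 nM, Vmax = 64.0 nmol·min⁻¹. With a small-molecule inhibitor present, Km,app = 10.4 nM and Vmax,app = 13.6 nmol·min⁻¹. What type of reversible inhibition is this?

Vmax decreases (64.0 → 13.6 nmol·min⁻¹) while Km is unchanged — pure noncompetitive inhibition.

noncompetitive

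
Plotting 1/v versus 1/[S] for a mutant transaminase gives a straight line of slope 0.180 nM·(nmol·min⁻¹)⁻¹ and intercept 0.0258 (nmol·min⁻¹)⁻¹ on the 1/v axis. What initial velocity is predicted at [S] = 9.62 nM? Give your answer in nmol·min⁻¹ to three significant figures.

22.5 nmol·min⁻¹

The y-intercept is 1/Vmax, so Vmax = 1/0.0258 = 38.8 nmol·min⁻¹.
The slope is Km/Vmax, so Km = 0.180 × 38.8 = 6.98 nM.
Then v = 38.8 × 9.62/(6.98 + 9.62) = 22.5 nmol·min⁻¹.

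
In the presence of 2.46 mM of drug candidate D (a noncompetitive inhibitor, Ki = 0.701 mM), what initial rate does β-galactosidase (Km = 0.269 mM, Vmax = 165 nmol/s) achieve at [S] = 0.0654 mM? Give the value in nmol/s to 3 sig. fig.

α = 1 + [I]/Ki = 1 + 2.46/0.701 = 4.509.
For a noncompetitive inhibitor, Vmax is reduced to Vmax/α while Km is unchanged: Km,app = 0.269 mM, Vmax,app = 36.6 nmol/s.
v = Vmax,app·[S]/(Km,app + [S]) = 36.6 × 0.0654/(0.269 + 0.0654) = 7.16 nmol/s.

7.16 nmol/s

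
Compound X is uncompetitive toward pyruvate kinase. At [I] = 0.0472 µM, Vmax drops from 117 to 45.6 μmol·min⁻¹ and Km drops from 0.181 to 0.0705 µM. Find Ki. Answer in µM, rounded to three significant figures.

Uncompetitive: Vmax,app = Vmax/α (and Km,app = Km/α) with α = 1 + [I]/Ki.
α = Vmax/Vmax,app = 117/45.6 = 2.566.
Ki = [I]/(α − 1) = 0.0472/1.566 = 0.0301 µM.

0.0301 µM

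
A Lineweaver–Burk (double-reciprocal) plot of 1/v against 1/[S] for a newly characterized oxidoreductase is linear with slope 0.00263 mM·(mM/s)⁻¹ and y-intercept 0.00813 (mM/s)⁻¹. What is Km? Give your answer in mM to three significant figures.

y-intercept = 1/Vmax ⇒ Vmax = 123 mM/s; slope = Km/Vmax ⇒ Km = slope × Vmax.
Km = 0.00263 × 123 = 0.323 mM.

0.323 mM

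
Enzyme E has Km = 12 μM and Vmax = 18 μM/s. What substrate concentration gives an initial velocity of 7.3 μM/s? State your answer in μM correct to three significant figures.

The required fractional saturation is v/Vmax = 7.3/18 = 0.4056.
Then [S]/(Km+[S]) = 0.4056 ⇒ [S] = 12 × 0.4056/(1 − 0.4056) = 8.19 μM.

8.19 μM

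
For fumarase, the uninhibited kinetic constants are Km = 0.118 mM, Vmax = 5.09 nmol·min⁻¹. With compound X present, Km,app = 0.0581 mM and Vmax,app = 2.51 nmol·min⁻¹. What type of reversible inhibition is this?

Both Km and Vmax decrease by the same factor (~2.03-fold) — characteristic of uncompetitive inhibition.

uncompetitive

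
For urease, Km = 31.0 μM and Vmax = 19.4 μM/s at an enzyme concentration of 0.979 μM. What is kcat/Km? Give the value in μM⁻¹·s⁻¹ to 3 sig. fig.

0.639 μM⁻¹·s⁻¹

kcat = Vmax/[E]total = 19.4/0.979 = 19.8 s⁻¹.
kcat/Km = 19.8/31.0 = 0.639 μM⁻¹·s⁻¹.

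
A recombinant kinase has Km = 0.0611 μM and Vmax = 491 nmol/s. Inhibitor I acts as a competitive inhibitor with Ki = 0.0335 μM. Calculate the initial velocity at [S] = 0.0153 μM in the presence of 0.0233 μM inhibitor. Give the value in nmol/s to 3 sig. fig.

With α = 1 + [I]/Ki = 1 + 0.0233/0.0335 = 1.696, the competitive rate law is v = Vmax[S] / (αKm + [S]).
v = 491×0.0153 / (1.696×0.0611 + 0.0153) = 7.512/0.1189 = 63.2 nmol/s.

63.2 nmol/s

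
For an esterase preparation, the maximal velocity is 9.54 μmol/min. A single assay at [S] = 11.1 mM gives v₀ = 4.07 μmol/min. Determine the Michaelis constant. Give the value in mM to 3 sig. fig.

14.9 mM

v/Vmax = 4.07/9.54 = 0.4266 = [S]/(Km+[S]).
So Km + [S] = [S]/0.4266 = 26.02 mM, giving Km = 26.02 − 11.1 = 14.9 mM.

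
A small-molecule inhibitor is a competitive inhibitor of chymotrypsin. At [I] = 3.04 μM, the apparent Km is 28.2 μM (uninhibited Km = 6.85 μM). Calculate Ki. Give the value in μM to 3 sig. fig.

0.975 μM

Competitive: Km,app = α·Km with α = 1 + [I]/Ki.
α = Km,app/Km = 28.2/6.85 = 4.117.
Ki = [I]/(α − 1) = 3.04/3.117 = 0.975 μM.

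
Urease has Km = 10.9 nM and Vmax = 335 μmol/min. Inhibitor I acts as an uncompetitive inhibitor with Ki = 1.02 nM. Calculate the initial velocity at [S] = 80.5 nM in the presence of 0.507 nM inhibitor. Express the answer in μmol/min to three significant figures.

With α = 1 + [I]/Ki = 1 + 0.507/1.02 = 1.497, the uncompetitive rate law is v = (Vmax/α)·[S] / (Km/α + [S]).
v = (335/1.497)×80.5 / (10.9/1.497 + 80.5) = 18010/87.78 = 205 μmol/min.

205 μmol/min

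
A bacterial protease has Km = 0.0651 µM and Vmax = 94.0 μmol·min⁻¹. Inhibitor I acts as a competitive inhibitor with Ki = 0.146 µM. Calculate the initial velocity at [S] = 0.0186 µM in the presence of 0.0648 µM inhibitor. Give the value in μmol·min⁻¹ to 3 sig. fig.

15.5 μmol·min⁻¹

α = 1 + [I]/Ki = 1 + 0.0648/0.146 = 1.444.
For a competitive inhibitor, Vmax is unchanged and the apparent Km becomes α·Km: Km,app = 0.0940 µM, Vmax,app = 94.0 μmol·min⁻¹.
v = Vmax,app·[S]/(Km,app + [S]) = 94.0 × 0.0186/(0.0940 + 0.0186) = 15.5 μmol·min⁻¹.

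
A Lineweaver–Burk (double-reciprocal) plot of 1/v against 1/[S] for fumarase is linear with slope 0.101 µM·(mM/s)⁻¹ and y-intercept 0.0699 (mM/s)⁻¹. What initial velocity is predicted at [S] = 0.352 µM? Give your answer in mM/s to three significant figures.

The y-intercept is 1/Vmax, so Vmax = 1/0.0699 = 14.3 mM/s.
The slope is Km/Vmax, so Km = 0.101 × 14.3 = 1.44 µM.
Then v = 14.3 × 0.352/(1.44 + 0.352) = 2.80 mM/s.

2.80 mM/s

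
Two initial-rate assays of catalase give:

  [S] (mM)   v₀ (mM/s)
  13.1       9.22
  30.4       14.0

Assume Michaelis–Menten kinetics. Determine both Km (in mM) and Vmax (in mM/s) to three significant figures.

From v = Vmax[S]/(Km+[S]), each point gives Vmax = v(Km+[S])/[S].
Equating: 9.22(Km+13.1)/13.1 = 14.0(Km+30.4)/30.4.
0.7038·Km + 9.22 = 0.4605·Km + 14.0, so (0.7038 − 0.4605)·Km = 14.0 − 9.22.
Km = 4.780/0.2433 = 19.6 mM; then Vmax = 9.22(19.6+13.1)/13.1 = 23.0 mM/s.

Km = 19.6 mM; Vmax = 23.0 mM/s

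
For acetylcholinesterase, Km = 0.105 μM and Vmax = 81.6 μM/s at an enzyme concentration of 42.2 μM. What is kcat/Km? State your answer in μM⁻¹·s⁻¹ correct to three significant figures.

kcat = Vmax/[E]total = 81.6/42.2 = 1.93 s⁻¹.
kcat/Km = 1.93/0.105 = 18.4 μM⁻¹·s⁻¹.

18.4 μM⁻¹·s⁻¹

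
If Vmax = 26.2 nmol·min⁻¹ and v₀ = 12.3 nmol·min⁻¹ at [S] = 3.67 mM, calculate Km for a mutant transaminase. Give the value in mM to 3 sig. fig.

4.15 mM

v/Vmax = 12.3/26.2 = 0.4695 = [S]/(Km+[S]).
So Km + [S] = [S]/0.4695 = 7.817 mM, giving Km = 7.817 − 3.67 = 4.15 mM.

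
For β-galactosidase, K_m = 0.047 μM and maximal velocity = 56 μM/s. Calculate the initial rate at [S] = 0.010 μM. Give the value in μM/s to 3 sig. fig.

9.82 μM/s

v = Vmax·[S]/(Km + [S]) = 56 × 0.010 / (0.047 + 0.010)
  = 0.5600 / 0.05700 = 9.82 μM/s.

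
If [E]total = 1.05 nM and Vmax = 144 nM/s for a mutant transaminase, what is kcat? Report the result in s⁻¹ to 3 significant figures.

137 s⁻¹

kcat = Vmax/[E]total = 144 nM/s / 1.05 nM = 137 s⁻¹.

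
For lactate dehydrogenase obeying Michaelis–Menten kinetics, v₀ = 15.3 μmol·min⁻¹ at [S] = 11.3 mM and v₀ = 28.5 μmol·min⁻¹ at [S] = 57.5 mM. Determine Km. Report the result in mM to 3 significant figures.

15.4 mM

In reciprocal form, 1/v = (Km/Vmax)·(1/[S]) + 1/Vmax. The two points give (1/[S], 1/v) = (0.08850, 0.06536) and (0.01739, 0.03509).
Slope = (0.06536 − 0.03509)/(0.08850 − 0.01739) = 0.4257; intercept = 0.06536 − 0.4257×0.08850 = 0.02768.
Vmax = 1/intercept = 36.1 μmol·min⁻¹; Km = slope × Vmax = 0.4257 × 36.1 = 15.4 mM.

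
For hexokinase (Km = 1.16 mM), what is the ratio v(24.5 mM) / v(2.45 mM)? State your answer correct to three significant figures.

The fractional saturations are [S]/(Km+[S]) = 2.45/3.610 = 0.6787 and 24.5/25.66 = 0.9548.
v₂/v₁ is just their ratio: 0.9548/0.6787 = 1.41.

1.41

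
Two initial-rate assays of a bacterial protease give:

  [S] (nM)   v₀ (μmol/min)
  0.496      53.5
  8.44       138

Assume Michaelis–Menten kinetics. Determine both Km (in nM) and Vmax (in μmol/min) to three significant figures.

From v = Vmax[S]/(Km+[S]), each point gives Vmax = v(Km+[S])/[S].
Equating: 53.5(Km+0.496)/0.496 = 138(Km+8.44)/8.44.
107.9·Km + 53.5 = 16.35·Km + 138, so (107.9 − 16.35)·Km = 138 − 53.5.
Km = 84.50/91.51 = 0.923 nM; then Vmax = 53.5(0.923+0.496)/0.496 = 153 μmol/min.

Km = 0.923 nM; Vmax = 153 μmol/min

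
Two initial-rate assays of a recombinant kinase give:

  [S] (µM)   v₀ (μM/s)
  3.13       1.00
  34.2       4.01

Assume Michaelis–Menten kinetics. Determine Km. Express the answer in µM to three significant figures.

14.9 µM

From v = Vmax[S]/(Km+[S]), each point gives Vmax = v(Km+[S])/[S].
Equating: 1.00(Km+3.13)/3.13 = 4.01(Km+34.2)/34.2.
0.3195·Km + 1.00 = 0.1173·Km + 4.01, so (0.3195 − 0.1173)·Km = 4.01 − 1.00.
Km = 3.010/0.2022 = 14.9 µM; then Vmax = 1.00(14.9+3.13)/3.13 = 5.76 μM/s.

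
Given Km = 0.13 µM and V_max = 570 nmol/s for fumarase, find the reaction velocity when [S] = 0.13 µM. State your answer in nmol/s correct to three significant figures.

v = Vmax·[S]/(Km + [S]) = 570 × 0.13 / (0.13 + 0.13)
  = 74.10 / 0.2600 = 285 nmol/s.

285 nmol/s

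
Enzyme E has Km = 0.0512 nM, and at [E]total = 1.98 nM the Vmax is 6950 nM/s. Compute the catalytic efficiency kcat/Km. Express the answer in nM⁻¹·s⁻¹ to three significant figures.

68600 nM⁻¹·s⁻¹

kcat = Vmax/[E]total = 6950/1.98 = 3510 s⁻¹.
kcat/Km = 3510/0.0512 = 68600 nM⁻¹·s⁻¹.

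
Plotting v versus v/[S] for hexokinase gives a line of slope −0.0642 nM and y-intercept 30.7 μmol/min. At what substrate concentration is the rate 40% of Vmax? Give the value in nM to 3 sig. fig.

The Eadie–Hofstee slope gives Km = 0.0642 nM (slope = −Km).
v/Vmax = [S]/(Km+[S]) = 0.4 ⇒ [S] = Km·0.4/(1−0.4) = 0.0642 × 0.6667 = 0.0428 nM.

0.0428 nM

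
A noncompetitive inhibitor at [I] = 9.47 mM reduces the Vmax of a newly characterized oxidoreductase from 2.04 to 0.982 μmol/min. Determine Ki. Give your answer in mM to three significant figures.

Noncompetitive: Vmax,app = Vmax/α with α = 1 + [I]/Ki.
α = Vmax/Vmax,app = 2.04/0.982 = 2.077.
Ki = [I]/(α − 1) = 9.47/1.077 = 8.79 mM.

8.79 mM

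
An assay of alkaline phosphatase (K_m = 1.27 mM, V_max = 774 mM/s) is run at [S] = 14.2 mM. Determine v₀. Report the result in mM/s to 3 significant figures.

v = Vmax·[S]/(Km + [S]) = 774 × 14.2 / (1.27 + 14.2)
  = 10990 / 15.47 = 710 mM/s.

710 mM/s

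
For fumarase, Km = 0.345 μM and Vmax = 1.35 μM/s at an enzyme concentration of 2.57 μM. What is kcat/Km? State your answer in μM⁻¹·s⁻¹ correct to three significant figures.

1.52 μM⁻¹·s⁻¹

kcat = Vmax/[E]total = 1.35/2.57 = 0.525 s⁻¹.
kcat/Km = 0.525/0.345 = 1.52 μM⁻¹·s⁻¹.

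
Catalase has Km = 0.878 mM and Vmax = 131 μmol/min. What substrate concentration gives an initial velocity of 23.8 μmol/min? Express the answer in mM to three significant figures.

0.195 mM

The required fractional saturation is v/Vmax = 23.8/131 = 0.1817.
Then [S]/(Km+[S]) = 0.1817 ⇒ [S] = 0.878 × 0.1817/(1 − 0.1817) = 0.195 mM.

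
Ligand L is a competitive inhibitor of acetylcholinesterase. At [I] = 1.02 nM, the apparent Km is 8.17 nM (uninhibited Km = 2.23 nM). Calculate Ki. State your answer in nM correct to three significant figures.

Competitive: Km,app = α·Km with α = 1 + [I]/Ki.
α = Km,app/Km = 8.17/2.23 = 3.664.
Since α = 1 + [I]/Ki, [I]/Ki = 3.664 − 1 = 2.664 and Ki = 1.02/2.664 = 0.383 nM.

0.383 nM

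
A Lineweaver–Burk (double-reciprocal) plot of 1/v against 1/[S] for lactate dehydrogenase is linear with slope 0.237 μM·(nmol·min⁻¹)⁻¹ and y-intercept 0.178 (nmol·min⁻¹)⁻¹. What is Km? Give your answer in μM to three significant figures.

y-intercept = 1/Vmax ⇒ Vmax = 5.62 nmol·min⁻¹; slope = Km/Vmax ⇒ Km = slope × Vmax.
Km = 0.237 × 5.62 = 1.33 μM.

1.33 μM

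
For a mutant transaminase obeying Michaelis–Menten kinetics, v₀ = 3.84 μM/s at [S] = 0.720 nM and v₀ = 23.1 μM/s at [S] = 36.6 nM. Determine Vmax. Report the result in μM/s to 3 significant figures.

In reciprocal form, 1/v = (Km/Vmax)·(1/[S]) + 1/Vmax. The two points give (1/[S], 1/v) = (1.389, 0.2604) and (0.02732, 0.04329).
Slope = (0.2604 − 0.04329)/(1.389 − 0.02732) = 0.1595; intercept = 0.2604 − 0.1595×1.389 = 0.03893.
Vmax = 1/intercept = 25.7 μM/s; Km = slope × Vmax = 0.1595 × 25.7 = 4.10 nM.

25.7 μM/s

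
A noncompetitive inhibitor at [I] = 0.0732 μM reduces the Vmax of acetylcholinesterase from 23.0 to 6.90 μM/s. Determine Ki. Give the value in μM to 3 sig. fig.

0.0314 μM

Noncompetitive: Vmax,app = Vmax/α with α = 1 + [I]/Ki.
α = Vmax/Vmax,app = 23.0/6.90 = 3.333.
Since α = 1 + [I]/Ki, [I]/Ki = 3.333 − 1 = 2.333 and Ki = 0.0732/2.333 = 0.0314 μM.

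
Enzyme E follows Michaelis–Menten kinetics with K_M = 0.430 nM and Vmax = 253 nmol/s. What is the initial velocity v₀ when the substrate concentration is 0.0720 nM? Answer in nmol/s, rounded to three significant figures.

[S]/(Km+[S]) = 0.0720/0.5020 = 0.1434, the fractional saturation.
v = 0.1434 × Vmax = 0.1434 × 253 = 36.3 nmol/s.

36.3 nmol/s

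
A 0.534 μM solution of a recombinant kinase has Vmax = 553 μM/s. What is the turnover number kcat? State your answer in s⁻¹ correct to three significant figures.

1040 s⁻¹

kcat = Vmax/[E]total = 553 μM/s / 0.534 μM = 1040 s⁻¹.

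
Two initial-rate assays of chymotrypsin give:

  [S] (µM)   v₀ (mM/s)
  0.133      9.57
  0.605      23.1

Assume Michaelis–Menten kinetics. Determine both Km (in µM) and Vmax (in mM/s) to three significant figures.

In reciprocal form, 1/v = (Km/Vmax)·(1/[S]) + 1/Vmax. The two points give (1/[S], 1/v) = (7.519, 0.1045) and (1.653, 0.04329).
Slope = (0.1045 − 0.04329)/(7.519 − 1.653) = 0.01043; intercept = 0.1045 − 0.01043×7.519 = 0.02604.
Vmax = 1/intercept = 38.4 mM/s; Km = slope × Vmax = 0.01043 × 38.4 = 0.401 µM.

Km = 0.401 µM; Vmax = 38.4 mM/s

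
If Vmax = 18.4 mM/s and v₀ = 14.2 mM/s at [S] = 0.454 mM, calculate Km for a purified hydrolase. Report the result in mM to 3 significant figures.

v/Vmax = 14.2/18.4 = 0.7717 = [S]/(Km+[S]).
So Km + [S] = [S]/0.7717 = 0.5883 mM, giving Km = 0.5883 − 0.454 = 0.134 mM.

0.134 mM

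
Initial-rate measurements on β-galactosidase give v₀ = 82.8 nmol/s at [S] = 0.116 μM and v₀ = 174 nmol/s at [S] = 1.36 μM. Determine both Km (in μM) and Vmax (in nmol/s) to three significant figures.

Km = 0.156 μM; Vmax = 194 nmol/s

In reciprocal form, 1/v = (Km/Vmax)·(1/[S]) + 1/Vmax. The two points give (1/[S], 1/v) = (8.621, 0.01208) and (0.7353, 0.005747).
Slope = (0.01208 − 0.005747)/(8.621 − 0.7353) = 0.0008028; intercept = 0.01208 − 0.0008028×8.621 = 0.005157.
Vmax = 1/intercept = 194 nmol/s; Km = slope × Vmax = 0.0008028 × 194 = 0.156 μM.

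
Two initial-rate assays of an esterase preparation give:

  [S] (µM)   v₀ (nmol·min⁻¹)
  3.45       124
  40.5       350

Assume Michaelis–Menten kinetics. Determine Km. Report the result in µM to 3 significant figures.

From v = Vmax[S]/(Km+[S]), each point gives Vmax = v(Km+[S])/[S].
Equating: 124(Km+3.45)/3.45 = 350(Km+40.5)/40.5.
35.94·Km + 124 = 8.642·Km + 350, so (35.94 − 8.642)·Km = 350 − 124.
Km = 226.0/27.30 = 8.28 µM; then Vmax = 124(8.28+3.45)/3.45 = 422 nmol·min⁻¹.

8.28 µM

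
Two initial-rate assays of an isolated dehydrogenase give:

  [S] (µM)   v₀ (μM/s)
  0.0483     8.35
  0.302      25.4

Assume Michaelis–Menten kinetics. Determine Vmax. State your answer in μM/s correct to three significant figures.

41.6 μM/s

From v = Vmax[S]/(Km+[S]), each point gives Vmax = v(Km+[S])/[S].
Equating: 8.35(Km+0.0483)/0.0483 = 25.4(Km+0.302)/0.302.
172.9·Km + 8.35 = 84.11·Km + 25.4, so (172.9 − 84.11)·Km = 25.4 − 8.35.
Km = 17.05/88.77 = 0.192 µM; then Vmax = 8.35(0.192+0.0483)/0.0483 = 41.6 μM/s.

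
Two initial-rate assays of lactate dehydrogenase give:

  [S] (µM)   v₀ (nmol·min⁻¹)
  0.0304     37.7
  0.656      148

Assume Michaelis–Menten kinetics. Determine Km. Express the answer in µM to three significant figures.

0.109 µM

From v = Vmax[S]/(Km+[S]), each point gives Vmax = v(Km+[S])/[S].
Equating: 37.7(Km+0.0304)/0.0304 = 148(Km+0.656)/0.656.
1240·Km + 37.7 = 225.6·Km + 148, so (1240 − 225.6)·Km = 148 − 37.7.
Km = 110.3/1015 = 0.109 µM; then Vmax = 37.7(0.109+0.0304)/0.0304 = 173 nmol·min⁻¹.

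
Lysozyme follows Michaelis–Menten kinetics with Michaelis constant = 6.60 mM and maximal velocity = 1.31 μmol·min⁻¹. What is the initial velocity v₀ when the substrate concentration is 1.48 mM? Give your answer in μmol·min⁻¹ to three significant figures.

v = Vmax·[S]/(Km + [S]) = 1.31 × 1.48 / (6.60 + 1.48)
  = 1.939 / 8.080 = 0.240 μmol·min⁻¹.

0.240 μmol·min⁻¹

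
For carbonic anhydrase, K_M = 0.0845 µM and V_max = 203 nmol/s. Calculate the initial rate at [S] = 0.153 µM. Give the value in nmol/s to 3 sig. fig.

[S]/(Km+[S]) = 0.153/0.2375 = 0.6442, the fractional saturation.
v = 0.6442 × Vmax = 0.6442 × 203 = 131 nmol/s.

131 nmol/s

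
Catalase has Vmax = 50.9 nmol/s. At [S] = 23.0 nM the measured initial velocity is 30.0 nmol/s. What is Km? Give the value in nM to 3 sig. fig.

16.0 nM

v/Vmax = 30.0/50.9 = 0.5894 = [S]/(Km+[S]).
So Km + [S] = [S]/0.5894 = 39.02 nM, giving Km = 39.02 − 23.0 = 16.0 nM.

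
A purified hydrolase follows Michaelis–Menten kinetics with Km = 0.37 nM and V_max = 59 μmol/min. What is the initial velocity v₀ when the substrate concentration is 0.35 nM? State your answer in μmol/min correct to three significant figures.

[S]/(Km+[S]) = 0.35/0.7200 = 0.4861, the fractional saturation.
v = 0.4861 × Vmax = 0.4861 × 59 = 28.7 μmol/min.

28.7 μmol/min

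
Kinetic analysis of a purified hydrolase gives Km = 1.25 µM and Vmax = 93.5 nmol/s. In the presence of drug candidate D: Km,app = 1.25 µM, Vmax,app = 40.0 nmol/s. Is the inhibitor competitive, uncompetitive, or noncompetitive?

Vmax decreases (93.5 → 40.0 nmol/s) while Km is unchanged — pure noncompetitive inhibition.

noncompetitive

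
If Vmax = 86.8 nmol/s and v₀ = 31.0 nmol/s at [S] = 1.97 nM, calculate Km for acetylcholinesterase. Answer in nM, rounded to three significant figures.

From v = Vmax[S]/(Km+[S]), Km = [S](Vmax − v)/v.
Km = 1.97 × (86.8 − 31.0) / 31.0 = 109.9/31.0 = 3.55 nM.

3.55 nM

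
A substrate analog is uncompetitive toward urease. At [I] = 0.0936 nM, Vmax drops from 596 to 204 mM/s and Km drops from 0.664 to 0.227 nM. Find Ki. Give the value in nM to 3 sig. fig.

0.0487 nM

Uncompetitive: Vmax,app = Vmax/α (and Km,app = Km/α) with α = 1 + [I]/Ki.
α = Vmax/Vmax,app = 596/204 = 2.922.
Since α = 1 + [I]/Ki, [I]/Ki = 2.922 − 1 = 1.922 and Ki = 0.0936/1.922 = 0.0487 nM.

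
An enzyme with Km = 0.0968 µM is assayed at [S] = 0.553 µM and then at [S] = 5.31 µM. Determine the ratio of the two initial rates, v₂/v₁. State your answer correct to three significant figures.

Since Vmax cancels, v₂/v₁ = [S]₂(Km+[S]₁) / [S]₁(Km+[S]₂).
= 5.31×(0.0968+0.553) / (0.553×(0.0968+5.31)) = 3.450/2.990 = 1.15.

1.15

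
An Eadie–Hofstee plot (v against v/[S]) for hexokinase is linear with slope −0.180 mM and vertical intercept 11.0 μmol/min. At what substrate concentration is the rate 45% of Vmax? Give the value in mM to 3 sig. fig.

0.147 mM

The Eadie–Hofstee slope gives Km = 0.180 mM (slope = −Km).
v/Vmax = [S]/(Km+[S]) = 0.45 ⇒ [S] = Km·0.45/(1−0.45) = 0.180 × 0.8182 = 0.147 mM.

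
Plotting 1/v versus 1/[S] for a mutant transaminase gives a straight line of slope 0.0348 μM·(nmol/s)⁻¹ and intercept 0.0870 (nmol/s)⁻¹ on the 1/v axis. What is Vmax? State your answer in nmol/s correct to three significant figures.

11.5 nmol/s

The y-intercept of a Lineweaver–Burk plot equals 1/Vmax, so Vmax = 1/0.0870 = 11.5 nmol/s.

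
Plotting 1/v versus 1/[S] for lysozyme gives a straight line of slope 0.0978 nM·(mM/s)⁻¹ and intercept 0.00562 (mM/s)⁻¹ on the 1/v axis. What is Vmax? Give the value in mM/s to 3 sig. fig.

178 mM/s

The y-intercept of a Lineweaver–Burk plot equals 1/Vmax, so Vmax = 1/0.00562 = 178 mM/s.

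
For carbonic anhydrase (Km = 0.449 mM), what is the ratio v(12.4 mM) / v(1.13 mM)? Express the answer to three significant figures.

1.35

Since Vmax cancels, v₂/v₁ = [S]₂(Km+[S]₁) / [S]₁(Km+[S]₂).
= 12.4×(0.449+1.13) / (1.13×(0.449+12.4)) = 19.58/14.52 = 1.35.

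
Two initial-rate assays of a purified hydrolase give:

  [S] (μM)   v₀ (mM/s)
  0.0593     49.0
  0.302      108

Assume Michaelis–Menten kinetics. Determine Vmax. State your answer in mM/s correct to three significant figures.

In reciprocal form, 1/v = (Km/Vmax)·(1/[S]) + 1/Vmax. The two points give (1/[S], 1/v) = (16.86, 0.02041) and (3.311, 0.009259).
Slope = (0.02041 − 0.009259)/(16.86 − 3.311) = 0.0008227; intercept = 0.02041 − 0.0008227×16.86 = 0.006535.
Vmax = 1/intercept = 153 mM/s; Km = slope × Vmax = 0.0008227 × 153 = 0.126 μM.

153 mM/s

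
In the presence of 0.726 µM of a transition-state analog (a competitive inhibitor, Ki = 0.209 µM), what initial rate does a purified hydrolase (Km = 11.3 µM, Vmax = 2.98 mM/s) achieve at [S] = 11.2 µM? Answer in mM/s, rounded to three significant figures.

0.540 mM/s

α = 1 + [I]/Ki = 1 + 0.726/0.209 = 4.474.
For a competitive inhibitor, Vmax is unchanged and the apparent Km becomes α·Km: Km,app = 50.6 µM, Vmax,app = 2.98 mM/s.
v = Vmax,app·[S]/(Km,app + [S]) = 2.98 × 11.2/(50.6 + 11.2) = 0.540 mM/s.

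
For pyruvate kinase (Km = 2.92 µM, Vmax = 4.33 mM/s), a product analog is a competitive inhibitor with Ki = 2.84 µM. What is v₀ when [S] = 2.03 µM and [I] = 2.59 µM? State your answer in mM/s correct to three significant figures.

1.15 mM/s

α = 1 + [I]/Ki = 1 + 2.59/2.84 = 1.912.
For a competitive inhibitor, Vmax is unchanged and the apparent Km becomes α·Km: Km,app = 5.58 µM, Vmax,app = 4.33 mM/s.
v = Vmax,app·[S]/(Km,app + [S]) = 4.33 × 2.03/(5.58 + 2.03) = 1.15 mM/s.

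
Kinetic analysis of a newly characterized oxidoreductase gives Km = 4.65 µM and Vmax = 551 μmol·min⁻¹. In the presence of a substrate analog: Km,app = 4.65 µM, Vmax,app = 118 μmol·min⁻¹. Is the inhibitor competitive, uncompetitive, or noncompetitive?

Vmax decreases (551 → 118 μmol·min⁻¹) while Km is unchanged — pure noncompetitive inhibition.

noncompetitive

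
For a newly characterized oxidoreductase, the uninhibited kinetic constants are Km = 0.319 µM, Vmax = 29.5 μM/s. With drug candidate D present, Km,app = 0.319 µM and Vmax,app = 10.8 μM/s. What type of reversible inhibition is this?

Vmax decreases (29.5 → 10.8 μM/s) while Km is unchanged — pure noncompetitive inhibition.

noncompetitive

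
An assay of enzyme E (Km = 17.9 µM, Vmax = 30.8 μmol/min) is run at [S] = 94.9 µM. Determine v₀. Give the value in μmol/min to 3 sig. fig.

[S]/(Km+[S]) = 94.9/112.8 = 0.8413, the fractional saturation.
v = 0.8413 × Vmax = 0.8413 × 30.8 = 25.9 μmol/min.

25.9 μmol/min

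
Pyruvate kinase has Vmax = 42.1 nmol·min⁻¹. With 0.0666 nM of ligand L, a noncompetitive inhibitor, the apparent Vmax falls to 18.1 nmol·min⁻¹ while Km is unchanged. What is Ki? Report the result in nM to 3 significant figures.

0.0502 nM

Noncompetitive: Vmax,app = Vmax/α with α = 1 + [I]/Ki.
α = Vmax/Vmax,app = 42.1/18.1 = 2.326.
Ki = [I]/(α − 1) = 0.0666/1.326 = 0.0502 nM.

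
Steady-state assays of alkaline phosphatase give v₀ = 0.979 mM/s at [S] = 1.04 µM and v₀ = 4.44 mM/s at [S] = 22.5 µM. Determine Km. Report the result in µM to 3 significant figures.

From v = Vmax[S]/(Km+[S]), each point gives Vmax = v(Km+[S])/[S].
Equating: 0.979(Km+1.04)/1.04 = 4.44(Km+22.5)/22.5.
0.9413·Km + 0.979 = 0.1973·Km + 4.44, so (0.9413 − 0.1973)·Km = 4.44 − 0.979.
Km = 3.461/0.7440 = 4.65 µM; then Vmax = 0.979(4.65+1.04)/1.04 = 5.36 mM/s.

4.65 µM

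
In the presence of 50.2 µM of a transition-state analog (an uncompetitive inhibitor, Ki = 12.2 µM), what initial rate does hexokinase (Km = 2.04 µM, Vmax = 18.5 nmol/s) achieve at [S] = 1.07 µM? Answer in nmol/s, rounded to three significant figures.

2.63 nmol/s

α = 1 + [I]/Ki = 1 + 50.2/12.2 = 5.115.
For an uncompetitive inhibitor, both parameters are divided by α, giving Vmax/α and Km/α: Km,app = 0.399 µM, Vmax,app = 3.62 nmol/s.
v = Vmax,app·[S]/(Km,app + [S]) = 3.62 × 1.07/(0.399 + 1.07) = 2.63 nmol/s.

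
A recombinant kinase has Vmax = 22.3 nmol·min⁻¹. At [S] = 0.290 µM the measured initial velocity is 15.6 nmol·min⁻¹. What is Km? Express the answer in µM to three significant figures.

0.125 µM

v/Vmax = 15.6/22.3 = 0.6996 = [S]/(Km+[S]).
So Km + [S] = [S]/0.6996 = 0.4146 µM, giving Km = 0.4146 − 0.290 = 0.125 µM.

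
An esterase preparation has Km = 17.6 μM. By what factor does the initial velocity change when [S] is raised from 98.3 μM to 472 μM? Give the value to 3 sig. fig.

Since Vmax cancels, v₂/v₁ = [S]₂(Km+[S]₁) / [S]₁(Km+[S]₂).
= 472×(17.6+98.3) / (98.3×(17.6+472)) = 54700/48130 = 1.14.

1.14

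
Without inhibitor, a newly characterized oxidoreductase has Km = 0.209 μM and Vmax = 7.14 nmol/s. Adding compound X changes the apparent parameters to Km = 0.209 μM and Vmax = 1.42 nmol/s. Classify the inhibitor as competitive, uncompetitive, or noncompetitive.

Vmax decreases (7.14 → 1.42 nmol/s) while Km is unchanged — pure noncompetitive inhibition.

noncompetitive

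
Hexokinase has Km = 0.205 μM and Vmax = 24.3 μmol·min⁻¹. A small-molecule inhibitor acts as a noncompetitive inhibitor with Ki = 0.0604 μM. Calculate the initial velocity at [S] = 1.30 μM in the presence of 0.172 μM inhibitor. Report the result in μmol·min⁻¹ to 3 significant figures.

5.46 μmol·min⁻¹

With α = 1 + [I]/Ki = 1 + 0.172/0.0604 = 3.848, the noncompetitive rate law is v = (Vmax/α)·[S] / (Km + [S]).
v = (24.3/3.848)×1.30 / (0.205 + 1.30) = 8.210/1.505 = 5.46 μmol·min⁻¹.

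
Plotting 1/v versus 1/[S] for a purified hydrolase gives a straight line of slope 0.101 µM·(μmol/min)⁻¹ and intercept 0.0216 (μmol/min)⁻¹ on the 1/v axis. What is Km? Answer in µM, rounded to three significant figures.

y-intercept = 1/Vmax ⇒ Vmax = 46.3 μmol/min; slope = Km/Vmax ⇒ Km = slope × Vmax.
Km = 0.101 × 46.3 = 4.68 µM.

4.68 µM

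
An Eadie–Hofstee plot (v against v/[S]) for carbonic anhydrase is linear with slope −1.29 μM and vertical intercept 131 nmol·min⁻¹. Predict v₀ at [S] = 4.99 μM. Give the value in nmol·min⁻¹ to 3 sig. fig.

In the Eadie–Hofstee form v = Vmax − Km·(v/[S]), the slope is −Km and the intercept is Vmax, so Km = 1.29 μM and Vmax = 131 nmol·min⁻¹.
v = 131 × 4.99/(1.29 + 4.99) = 104 nmol·min⁻¹.

104 nmol·min⁻¹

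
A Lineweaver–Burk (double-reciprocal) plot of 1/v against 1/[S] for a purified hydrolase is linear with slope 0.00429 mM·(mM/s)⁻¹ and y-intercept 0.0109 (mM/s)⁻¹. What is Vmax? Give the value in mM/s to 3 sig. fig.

91.7 mM/s

The y-intercept of a Lineweaver–Burk plot equals 1/Vmax, so Vmax = 1/0.0109 = 91.7 mM/s.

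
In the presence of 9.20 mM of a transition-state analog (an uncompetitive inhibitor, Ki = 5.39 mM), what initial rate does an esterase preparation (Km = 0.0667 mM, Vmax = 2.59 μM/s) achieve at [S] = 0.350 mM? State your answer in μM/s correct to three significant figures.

α = 1 + [I]/Ki = 1 + 9.20/5.39 = 2.707.
For an uncompetitive inhibitor, both parameters are divided by α, giving Vmax/α and Km/α: Km,app = 0.0246 mM, Vmax,app = 0.957 μM/s.
v = Vmax,app·[S]/(Km,app + [S]) = 0.957 × 0.350/(0.0246 + 0.350) = 0.894 μM/s.

0.894 μM/s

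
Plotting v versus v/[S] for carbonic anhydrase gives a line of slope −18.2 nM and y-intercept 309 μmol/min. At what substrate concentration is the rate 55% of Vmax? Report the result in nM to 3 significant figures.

22.2 nM

The Eadie–Hofstee slope gives Km = 18.2 nM (slope = −Km).
v/Vmax = [S]/(Km+[S]) = 0.55 ⇒ [S] = Km·0.55/(1−0.55) = 18.2 × 1.222 = 22.2 nM.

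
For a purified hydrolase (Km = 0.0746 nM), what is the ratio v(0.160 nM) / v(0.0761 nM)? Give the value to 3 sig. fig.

Since Vmax cancels, v₂/v₁ = [S]₂(Km+[S]₁) / [S]₁(Km+[S]₂).
= 0.160×(0.0746+0.0761) / (0.0761×(0.0746+0.160)) = 0.02411/0.01785 = 1.35.

1.35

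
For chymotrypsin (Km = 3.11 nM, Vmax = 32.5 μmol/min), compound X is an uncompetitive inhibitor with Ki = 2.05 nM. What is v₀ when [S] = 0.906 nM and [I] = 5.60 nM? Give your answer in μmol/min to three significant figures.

With α = 1 + [I]/Ki = 1 + 5.60/2.05 = 3.732, the uncompetitive rate law is v = (Vmax/α)·[S] / (Km/α + [S]).
v = (32.5/3.732)×0.906 / (3.11/3.732 + 0.906) = 7.890/1.739 = 4.54 μmol/min.

4.54 μmol/min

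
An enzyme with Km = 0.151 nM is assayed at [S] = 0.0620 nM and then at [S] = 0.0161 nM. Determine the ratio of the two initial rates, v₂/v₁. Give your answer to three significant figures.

Since Vmax cancels, v₂/v₁ = [S]₂(Km+[S]₁) / [S]₁(Km+[S]₂).
= 0.0161×(0.151+0.0620) / (0.0620×(0.151+0.0161)) = 0.003429/0.01036 = 0.331.

0.331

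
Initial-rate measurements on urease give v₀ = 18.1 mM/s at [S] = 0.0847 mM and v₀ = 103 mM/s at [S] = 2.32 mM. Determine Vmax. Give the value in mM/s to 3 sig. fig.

125 mM/s

From v = Vmax[S]/(Km+[S]), each point gives Vmax = v(Km+[S])/[S].
Equating: 18.1(Km+0.0847)/0.0847 = 103(Km+2.32)/2.32.
213.7·Km + 18.1 = 44.40·Km + 103, so (213.7 − 44.40)·Km = 103 − 18.1.
Km = 84.90/169.3 = 0.501 mM; then Vmax = 18.1(0.501+0.0847)/0.0847 = 125 mM/s.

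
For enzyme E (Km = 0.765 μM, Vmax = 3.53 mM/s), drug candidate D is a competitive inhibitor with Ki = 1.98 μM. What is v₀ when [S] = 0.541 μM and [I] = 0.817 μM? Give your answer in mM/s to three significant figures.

With α = 1 + [I]/Ki = 1 + 0.817/1.98 = 1.413, the competitive rate law is v = Vmax[S] / (αKm + [S]).
v = 3.53×0.541 / (1.413×0.765 + 0.541) = 1.910/1.622 = 1.18 mM/s.

1.18 mM/s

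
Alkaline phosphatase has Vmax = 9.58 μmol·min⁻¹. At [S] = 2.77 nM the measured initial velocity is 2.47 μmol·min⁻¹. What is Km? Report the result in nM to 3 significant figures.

7.97 nM

From v = Vmax[S]/(Km+[S]), Km = [S](Vmax − v)/v.
Km = 2.77 × (9.58 − 2.47) / 2.47 = 19.69/2.47 = 7.97 nM.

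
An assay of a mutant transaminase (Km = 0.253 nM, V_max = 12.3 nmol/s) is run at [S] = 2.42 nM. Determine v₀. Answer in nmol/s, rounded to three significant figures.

[S]/(Km+[S]) = 2.42/2.673 = 0.9053, the fractional saturation.
v = 0.9053 × Vmax = 0.9053 × 12.3 = 11.1 nmol/s.

11.1 nmol/s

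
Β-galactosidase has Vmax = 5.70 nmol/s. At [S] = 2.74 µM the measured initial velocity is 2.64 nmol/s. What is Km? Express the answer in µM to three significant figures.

3.18 µM

v/Vmax = 2.64/5.70 = 0.4632 = [S]/(Km+[S]).
So Km + [S] = [S]/0.4632 = 5.916 µM, giving Km = 5.916 − 2.74 = 3.18 µM.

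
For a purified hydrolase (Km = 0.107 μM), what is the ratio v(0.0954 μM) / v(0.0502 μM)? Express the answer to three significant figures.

1.48

Since Vmax cancels, v₂/v₁ = [S]₂(Km+[S]₁) / [S]₁(Km+[S]₂).
= 0.0954×(0.107+0.0502) / (0.0502×(0.107+0.0954)) = 0.01500/0.01016 = 1.48.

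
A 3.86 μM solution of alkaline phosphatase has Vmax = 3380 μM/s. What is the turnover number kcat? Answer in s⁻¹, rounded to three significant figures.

kcat = Vmax/[E]total = 3380 μM/s / 3.86 μM = 876 s⁻¹.

876 s⁻¹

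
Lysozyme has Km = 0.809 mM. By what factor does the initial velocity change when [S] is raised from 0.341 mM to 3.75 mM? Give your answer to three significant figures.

2.77

The fractional saturations are [S]/(Km+[S]) = 0.341/1.150 = 0.2965 and 3.75/4.559 = 0.8225.
v₂/v₁ is just their ratio: 0.8225/0.2965 = 2.77.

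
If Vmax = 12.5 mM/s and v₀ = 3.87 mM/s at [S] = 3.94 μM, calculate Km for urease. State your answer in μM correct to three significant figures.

8.79 μM

From v = Vmax[S]/(Km+[S]), Km = [S](Vmax − v)/v.
Km = 3.94 × (12.5 − 3.87) / 3.87 = 34.00/3.87 = 8.79 μM.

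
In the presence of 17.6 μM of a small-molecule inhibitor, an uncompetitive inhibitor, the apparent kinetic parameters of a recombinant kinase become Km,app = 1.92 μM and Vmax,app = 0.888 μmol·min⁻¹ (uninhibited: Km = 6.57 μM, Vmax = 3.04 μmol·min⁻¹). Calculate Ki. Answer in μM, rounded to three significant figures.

7.26 μM

Uncompetitive: Vmax,app = Vmax/α (and Km,app = Km/α) with α = 1 + [I]/Ki.
α = Vmax/Vmax,app = 3.04/0.888 = 3.423.
Since α = 1 + [I]/Ki, [I]/Ki = 3.423 − 1 = 2.423 and Ki = 17.6/2.423 = 7.26 μM.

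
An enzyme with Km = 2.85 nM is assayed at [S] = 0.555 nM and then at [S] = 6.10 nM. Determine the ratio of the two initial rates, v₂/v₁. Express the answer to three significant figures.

Since Vmax cancels, v₂/v₁ = [S]₂(Km+[S]₁) / [S]₁(Km+[S]₂).
= 6.10×(2.85+0.555) / (0.555×(2.85+6.10)) = 20.77/4.967 = 4.18.

4.18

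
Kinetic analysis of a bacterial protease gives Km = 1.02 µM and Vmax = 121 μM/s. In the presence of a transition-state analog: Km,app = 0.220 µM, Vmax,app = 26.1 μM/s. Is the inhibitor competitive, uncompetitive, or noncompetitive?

uncompetitive

Both Km and Vmax decrease by the same factor (~4.63-fold) — characteristic of uncompetitive inhibition.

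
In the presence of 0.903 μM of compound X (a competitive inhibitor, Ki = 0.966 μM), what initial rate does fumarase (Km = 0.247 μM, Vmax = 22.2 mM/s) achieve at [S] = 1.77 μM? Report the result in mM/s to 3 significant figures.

17.5 mM/s

With α = 1 + [I]/Ki = 1 + 0.903/0.966 = 1.935, the competitive rate law is v = Vmax[S] / (αKm + [S]).
v = 22.2×1.77 / (1.935×0.247 + 1.77) = 39.29/2.248 = 17.5 mM/s.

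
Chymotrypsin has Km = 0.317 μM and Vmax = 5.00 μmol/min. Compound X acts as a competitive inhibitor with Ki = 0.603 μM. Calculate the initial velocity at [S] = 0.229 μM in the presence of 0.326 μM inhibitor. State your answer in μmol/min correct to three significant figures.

1.60 μmol/min

α = 1 + [I]/Ki = 1 + 0.326/0.603 = 1.541.
For a competitive inhibitor, Vmax is unchanged and the apparent Km becomes α·Km: Km,app = 0.488 μM, Vmax,app = 5.00 μmol/min.
v = Vmax,app·[S]/(Km,app + [S]) = 5.00 × 0.229/(0.488 + 0.229) = 1.60 μmol/min.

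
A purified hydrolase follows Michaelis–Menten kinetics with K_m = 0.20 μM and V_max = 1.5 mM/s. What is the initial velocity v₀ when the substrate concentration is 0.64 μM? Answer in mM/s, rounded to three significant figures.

[S]/(Km+[S]) = 0.64/0.8400 = 0.7619, the fractional saturation.
v = 0.7619 × Vmax = 0.7619 × 1.5 = 1.14 mM/s.

1.14 mM/s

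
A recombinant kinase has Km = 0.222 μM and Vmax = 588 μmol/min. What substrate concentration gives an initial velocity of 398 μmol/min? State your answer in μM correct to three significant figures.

The required fractional saturation is v/Vmax = 398/588 = 0.6769.
Then [S]/(Km+[S]) = 0.6769 ⇒ [S] = 0.222 × 0.6769/(1 − 0.6769) = 0.465 μM.

0.465 μM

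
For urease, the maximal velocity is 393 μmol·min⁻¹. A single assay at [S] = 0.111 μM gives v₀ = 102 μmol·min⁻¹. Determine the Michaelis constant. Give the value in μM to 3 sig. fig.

v/Vmax = 102/393 = 0.2595 = [S]/(Km+[S]).
So Km + [S] = [S]/0.2595 = 0.4277 μM, giving Km = 0.4277 − 0.111 = 0.317 μM.

0.317 μM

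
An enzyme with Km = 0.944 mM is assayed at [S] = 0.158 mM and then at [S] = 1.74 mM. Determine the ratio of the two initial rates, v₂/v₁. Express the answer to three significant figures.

Since Vmax cancels, v₂/v₁ = [S]₂(Km+[S]₁) / [S]₁(Km+[S]₂).
= 1.74×(0.944+0.158) / (0.158×(0.944+1.74)) = 1.917/0.4241 = 4.52.

4.52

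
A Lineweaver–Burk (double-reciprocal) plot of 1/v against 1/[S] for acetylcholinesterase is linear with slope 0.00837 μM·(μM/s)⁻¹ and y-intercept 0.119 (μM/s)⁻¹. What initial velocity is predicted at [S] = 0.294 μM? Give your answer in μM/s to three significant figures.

The y-intercept is 1/Vmax, so Vmax = 1/0.119 = 8.40 μM/s.
The slope is Km/Vmax, so Km = 0.00837 × 8.40 = 0.0703 μM.
Then v = 8.40 × 0.294/(0.0703 + 0.294) = 6.78 μM/s.

6.78 μM/s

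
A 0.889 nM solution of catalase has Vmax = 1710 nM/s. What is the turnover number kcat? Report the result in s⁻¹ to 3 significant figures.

kcat = Vmax/[E]total = 1710 nM/s / 0.889 nM = 1920 s⁻¹.

1920 s⁻¹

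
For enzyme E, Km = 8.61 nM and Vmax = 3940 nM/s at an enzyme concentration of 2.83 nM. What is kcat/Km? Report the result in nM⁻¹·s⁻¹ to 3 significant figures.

kcat = Vmax/[E]total = 3940/2.83 = 1390 s⁻¹.
kcat/Km = 1390/8.61 = 162 nM⁻¹·s⁻¹.

162 nM⁻¹·s⁻¹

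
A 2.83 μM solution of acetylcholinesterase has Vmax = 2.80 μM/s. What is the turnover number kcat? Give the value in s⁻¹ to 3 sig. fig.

kcat = Vmax/[E]total = 2.80 μM/s / 2.83 μM = 0.989 s⁻¹.

0.989 s⁻¹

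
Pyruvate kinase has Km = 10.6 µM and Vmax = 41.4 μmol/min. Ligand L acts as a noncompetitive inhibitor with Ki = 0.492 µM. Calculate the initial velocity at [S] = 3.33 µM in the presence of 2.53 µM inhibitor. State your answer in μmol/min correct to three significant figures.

With α = 1 + [I]/Ki = 1 + 2.53/0.492 = 6.142, the noncompetitive rate law is v = (Vmax/α)·[S] / (Km + [S]).
v = (41.4/6.142)×3.33 / (10.6 + 3.33) = 22.44/13.93 = 1.61 μmol/min.

1.61 μmol/min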